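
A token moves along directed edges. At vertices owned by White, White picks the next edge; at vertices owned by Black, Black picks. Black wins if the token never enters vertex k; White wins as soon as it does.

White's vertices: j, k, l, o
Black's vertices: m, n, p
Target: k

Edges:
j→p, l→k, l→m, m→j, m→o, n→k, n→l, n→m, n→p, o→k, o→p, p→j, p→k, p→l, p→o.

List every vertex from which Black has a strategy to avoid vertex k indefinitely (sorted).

A0 = {k}
A1: add {l, o} — l (White) has l→k; o (White) has o→k.
A2 = A1; e.g. j (White) has no edge into A1. Fixed point.
White's attractor = {k, l, o}; Black avoids the target exactly from the complement.

j, m, n, p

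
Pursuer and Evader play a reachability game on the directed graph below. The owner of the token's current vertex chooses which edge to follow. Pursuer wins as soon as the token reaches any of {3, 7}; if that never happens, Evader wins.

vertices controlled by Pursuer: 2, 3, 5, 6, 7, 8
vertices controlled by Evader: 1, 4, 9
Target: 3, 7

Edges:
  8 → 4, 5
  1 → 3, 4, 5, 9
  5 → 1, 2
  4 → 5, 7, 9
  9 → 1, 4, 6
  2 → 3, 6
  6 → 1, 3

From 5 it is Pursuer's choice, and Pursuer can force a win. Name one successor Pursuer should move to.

A0 = {3, 7}
A1: add {2, 6} — 2 (Pursuer) has 2→3; 6 (Pursuer) has 6→3.
A2: add {5} — 5 (Pursuer) has 5→2.
A3: add {8} — 8 (Pursuer) has 8→5.
A4 = A3; e.g. 1 (Evader) can still go to 4. Fixed point.
From 5, successor 2 is in the attractor (rank 1); the other successor 1 is not.

2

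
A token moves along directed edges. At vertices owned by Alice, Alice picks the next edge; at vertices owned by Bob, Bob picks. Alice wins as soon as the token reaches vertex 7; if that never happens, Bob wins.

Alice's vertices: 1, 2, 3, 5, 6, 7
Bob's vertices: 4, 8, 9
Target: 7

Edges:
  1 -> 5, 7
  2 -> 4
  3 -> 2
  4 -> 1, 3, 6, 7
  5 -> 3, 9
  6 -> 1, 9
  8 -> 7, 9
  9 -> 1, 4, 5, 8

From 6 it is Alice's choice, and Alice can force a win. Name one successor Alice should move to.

1

A0 = {7}
A1: add {1} — 1 (Alice) has 1→7.
A2: add {6} — 6 (Alice) has 6→1.
A3 = A2; e.g. 2 (Alice) has no edge into A2. Fixed point.
From 6, successor 1 is in the attractor (rank 1); the other successor 9 is not.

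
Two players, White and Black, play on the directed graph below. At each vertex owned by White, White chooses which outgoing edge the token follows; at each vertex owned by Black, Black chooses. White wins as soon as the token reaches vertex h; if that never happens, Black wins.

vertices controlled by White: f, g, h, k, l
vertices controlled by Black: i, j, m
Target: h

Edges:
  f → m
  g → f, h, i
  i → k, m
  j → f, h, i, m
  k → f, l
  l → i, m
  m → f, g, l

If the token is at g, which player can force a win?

White

A0 = {h}
A1: add {g} — g (White) has g→h.
A2 = A1; e.g. f (White) has no edge into A1. Fixed point.
g ∈ A1, so White can force the target.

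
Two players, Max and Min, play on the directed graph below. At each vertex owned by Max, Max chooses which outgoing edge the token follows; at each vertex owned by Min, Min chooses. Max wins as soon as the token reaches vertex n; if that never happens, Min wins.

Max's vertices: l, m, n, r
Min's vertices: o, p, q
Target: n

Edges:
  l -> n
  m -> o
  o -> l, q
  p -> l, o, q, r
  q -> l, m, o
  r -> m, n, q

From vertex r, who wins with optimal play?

Max

A0 = {n}
A1: add {l, r} — l (Max) has l→n; r (Max) has r→n.
A2 = A1; e.g. m (Max) has no edge into A1. Fixed point.
r ∈ A1, so Max can force the target.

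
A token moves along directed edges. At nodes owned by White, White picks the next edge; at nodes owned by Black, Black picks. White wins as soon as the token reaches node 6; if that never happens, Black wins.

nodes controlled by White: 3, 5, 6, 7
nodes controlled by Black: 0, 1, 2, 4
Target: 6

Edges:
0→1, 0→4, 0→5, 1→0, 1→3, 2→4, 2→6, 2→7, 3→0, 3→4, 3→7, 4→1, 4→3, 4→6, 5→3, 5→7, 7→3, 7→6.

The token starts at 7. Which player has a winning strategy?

White

A0 = {6}
A1: add {7} — 7 (White) has 7→6.
7 ∈ A1, so White can force the target.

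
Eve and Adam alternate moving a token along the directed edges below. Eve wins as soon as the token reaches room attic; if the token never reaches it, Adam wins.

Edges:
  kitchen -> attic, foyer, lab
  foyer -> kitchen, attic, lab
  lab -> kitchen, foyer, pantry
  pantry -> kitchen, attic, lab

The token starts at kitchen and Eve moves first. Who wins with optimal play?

Eve

Track states (vertex, player-to-move).
A0 = {(attic,Eve), (attic,Adam)}
A1: add {(kitchen,Eve), (foyer,Eve), (pantry,Eve)}.
(kitchen,Eve) ∈ A1 ⇒ Eve forces the target.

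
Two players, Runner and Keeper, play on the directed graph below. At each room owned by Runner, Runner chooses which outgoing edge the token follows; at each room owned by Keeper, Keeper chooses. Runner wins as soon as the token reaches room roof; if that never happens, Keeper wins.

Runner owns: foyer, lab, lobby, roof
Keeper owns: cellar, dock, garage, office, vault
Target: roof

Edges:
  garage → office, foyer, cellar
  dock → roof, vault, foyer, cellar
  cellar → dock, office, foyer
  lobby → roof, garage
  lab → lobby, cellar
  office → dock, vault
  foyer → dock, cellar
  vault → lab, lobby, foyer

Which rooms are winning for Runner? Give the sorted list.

A0 = {roof}
A1: add {lobby} — lobby (Runner) has lobby→roof.
A2: add {lab} — lab (Runner) has lab→lobby.
A3 = A2; e.g. dock (Keeper) can still go to vault. Fixed point.
Runner's winning region = {lab, lobby, roof}.

lab, lobby, roof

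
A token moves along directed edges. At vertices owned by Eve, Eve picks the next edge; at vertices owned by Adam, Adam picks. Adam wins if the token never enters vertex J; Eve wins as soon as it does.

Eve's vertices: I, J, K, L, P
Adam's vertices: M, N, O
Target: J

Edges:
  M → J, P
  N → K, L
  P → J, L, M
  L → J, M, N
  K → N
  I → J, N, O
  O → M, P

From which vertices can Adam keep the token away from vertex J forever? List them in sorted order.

A0 = {J}
A1: add {I, L, P} — I (Eve) has I→J; L (Eve) has L→J; P (Eve) has P→J.
A2: add {M} — M (Adam): all of {J, P} already in.
A3: add {O} — O (Adam): all of {M, P} already in.
A4 = A3; e.g. K (Eve) has no edge into A3. Fixed point.
Eve's attractor = {I, J, L, M, O, P}; Adam avoids the target exactly from the complement.

K, N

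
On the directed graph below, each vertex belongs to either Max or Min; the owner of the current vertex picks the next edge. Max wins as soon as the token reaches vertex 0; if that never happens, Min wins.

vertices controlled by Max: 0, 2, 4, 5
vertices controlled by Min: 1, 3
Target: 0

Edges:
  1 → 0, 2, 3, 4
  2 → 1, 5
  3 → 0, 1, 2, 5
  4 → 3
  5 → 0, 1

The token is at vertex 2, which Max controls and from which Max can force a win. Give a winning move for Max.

A0 = {0}
A1: add {5} — 5 (Max) has 5→0.
A2: add {2} — 2 (Max) has 2→5.
A3 = A2; e.g. 1 (Min) can still go to 3. Fixed point.
From 2, successor 5 is in the attractor (rank 1); the other successor 1 is not.

5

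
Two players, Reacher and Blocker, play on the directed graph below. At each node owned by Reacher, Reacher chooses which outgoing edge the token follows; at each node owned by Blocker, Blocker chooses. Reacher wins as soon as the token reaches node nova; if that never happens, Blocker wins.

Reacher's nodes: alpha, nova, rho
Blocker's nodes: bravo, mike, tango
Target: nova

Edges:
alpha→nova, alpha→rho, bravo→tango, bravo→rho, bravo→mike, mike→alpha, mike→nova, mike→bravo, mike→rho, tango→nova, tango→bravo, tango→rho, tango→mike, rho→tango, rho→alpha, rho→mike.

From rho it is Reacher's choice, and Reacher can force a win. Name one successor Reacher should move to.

alpha

A0 = {nova}
A1: add {alpha} — alpha (Reacher) has alpha→nova.
A2: add {rho} — rho (Reacher) has rho→alpha.
A3 = A2; e.g. tango (Blocker) can still go to bravo. Fixed point.
From rho, successor alpha is in the attractor (rank 1); the other successors mike, tango are not.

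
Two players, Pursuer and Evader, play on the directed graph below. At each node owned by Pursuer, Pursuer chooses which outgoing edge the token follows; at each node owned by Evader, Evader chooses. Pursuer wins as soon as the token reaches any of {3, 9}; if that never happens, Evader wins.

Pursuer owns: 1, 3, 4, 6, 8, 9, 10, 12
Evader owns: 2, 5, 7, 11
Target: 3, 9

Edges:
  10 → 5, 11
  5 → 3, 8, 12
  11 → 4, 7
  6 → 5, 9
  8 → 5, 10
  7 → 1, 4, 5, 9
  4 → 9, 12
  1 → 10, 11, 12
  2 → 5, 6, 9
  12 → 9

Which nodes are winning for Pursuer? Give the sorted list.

1, 3, 4, 6, 9, 12

A0 = {3, 9}
A1: add {4, 6, 12} — 4 (Pursuer) has 4→9; 6 (Pursuer) has 6→9; 12 (Pursuer) has 12→9.
A2: add {1} — 1 (Pursuer) has 1→12.
A3 = A2; e.g. 2 (Evader) can still go to 5. Fixed point.
Pursuer's winning region = {1, 3, 4, 6, 9, 12}.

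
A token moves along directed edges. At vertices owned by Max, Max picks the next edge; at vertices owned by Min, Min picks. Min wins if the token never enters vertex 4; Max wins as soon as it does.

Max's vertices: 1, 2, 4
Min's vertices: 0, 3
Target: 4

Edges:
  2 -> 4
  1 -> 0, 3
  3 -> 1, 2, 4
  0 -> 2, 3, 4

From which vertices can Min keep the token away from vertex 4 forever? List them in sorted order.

0, 1, 3

A0 = {4}
A1: add {2} — 2 (Max) has 2→4.
A2 = A1; e.g. 0 (Min) can still go to 3. Fixed point.
Max's attractor = {2, 4}; Min avoids the target exactly from the complement.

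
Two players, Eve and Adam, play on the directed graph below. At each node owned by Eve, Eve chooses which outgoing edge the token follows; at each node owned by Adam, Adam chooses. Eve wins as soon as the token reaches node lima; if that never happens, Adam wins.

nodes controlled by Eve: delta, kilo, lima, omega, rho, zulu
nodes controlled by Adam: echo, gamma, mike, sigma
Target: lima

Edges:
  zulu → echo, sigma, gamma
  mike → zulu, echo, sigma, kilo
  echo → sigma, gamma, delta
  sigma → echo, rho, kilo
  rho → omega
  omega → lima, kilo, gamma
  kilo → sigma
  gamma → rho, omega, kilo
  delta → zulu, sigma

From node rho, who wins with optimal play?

A0 = {lima}
A1: add {omega} — omega (Eve) has omega→lima.
A2: add {rho} — rho (Eve) has rho→omega.
A3 = A2; e.g. zulu (Eve) has no edge into A2. Fixed point.
rho ∈ A2, so Eve can force the target.

Eve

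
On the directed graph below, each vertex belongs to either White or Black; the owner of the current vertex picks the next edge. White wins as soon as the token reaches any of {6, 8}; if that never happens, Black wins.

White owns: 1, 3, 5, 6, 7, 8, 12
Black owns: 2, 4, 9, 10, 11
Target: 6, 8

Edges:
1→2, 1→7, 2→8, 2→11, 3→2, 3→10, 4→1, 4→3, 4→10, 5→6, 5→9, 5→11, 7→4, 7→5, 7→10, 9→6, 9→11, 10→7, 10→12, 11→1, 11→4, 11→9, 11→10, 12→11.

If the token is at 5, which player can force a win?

White

A0 = {6, 8}
A1: add {5} — 5 (White) has 5→6.
5 ∈ A1, so White can force the target.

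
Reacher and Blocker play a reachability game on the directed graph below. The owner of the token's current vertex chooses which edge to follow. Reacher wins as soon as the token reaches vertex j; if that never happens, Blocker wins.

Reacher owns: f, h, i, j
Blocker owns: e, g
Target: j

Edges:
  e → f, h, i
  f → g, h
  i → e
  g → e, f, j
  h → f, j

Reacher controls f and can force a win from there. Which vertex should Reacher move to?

h

A0 = {j}
A1: add {h} — h (Reacher) has h→j.
A2: add {f} — f (Reacher) has f→h.
A3 = A2; e.g. e (Blocker) can still go to i. Fixed point.
From f, successor h is in the attractor (rank 1); the other successor g is not.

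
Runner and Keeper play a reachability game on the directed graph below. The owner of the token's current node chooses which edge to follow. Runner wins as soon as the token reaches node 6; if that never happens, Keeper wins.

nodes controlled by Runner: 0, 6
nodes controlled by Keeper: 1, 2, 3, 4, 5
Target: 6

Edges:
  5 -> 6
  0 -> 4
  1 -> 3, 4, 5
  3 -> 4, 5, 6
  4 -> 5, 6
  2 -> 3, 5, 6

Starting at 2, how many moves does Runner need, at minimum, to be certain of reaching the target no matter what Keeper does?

4

A0 = {6}
A1: add {5} — 5 (Keeper): all of {6} already in.
A2: add {4} — 4 (Keeper): all of {5, 6} already in.
A3: add {0, 3} — 0 (Runner) has 0→4; 3 (Keeper): all of {4, 5, 6} already in.
A4: add {1, 2} — 1 (Keeper): all of {3, 4, 5} already in; 2 (Keeper): all of {3, 5, 6} already in.
A4 = all vertices. Fixed point.
2 enters the attractor at level 4, so Runner can force the target in 4 moves from there.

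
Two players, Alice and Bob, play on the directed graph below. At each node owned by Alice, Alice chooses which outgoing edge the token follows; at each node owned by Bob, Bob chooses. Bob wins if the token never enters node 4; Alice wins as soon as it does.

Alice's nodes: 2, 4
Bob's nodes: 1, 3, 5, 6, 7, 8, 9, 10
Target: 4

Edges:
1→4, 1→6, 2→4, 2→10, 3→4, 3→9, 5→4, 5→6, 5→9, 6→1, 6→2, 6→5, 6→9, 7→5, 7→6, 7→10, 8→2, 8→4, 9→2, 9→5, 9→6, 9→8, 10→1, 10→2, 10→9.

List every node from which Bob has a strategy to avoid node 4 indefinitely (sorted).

1, 3, 5, 6, 7, 9, 10

A0 = {4}
A1: add {2} — 2 (Alice) has 2→4.
A2: add {8} — 8 (Bob): all of {2, 4} already in.
A3 = A2; e.g. 1 (Bob) can still go to 6. Fixed point.
Alice's attractor = {2, 4, 8}; Bob avoids the target exactly from the complement.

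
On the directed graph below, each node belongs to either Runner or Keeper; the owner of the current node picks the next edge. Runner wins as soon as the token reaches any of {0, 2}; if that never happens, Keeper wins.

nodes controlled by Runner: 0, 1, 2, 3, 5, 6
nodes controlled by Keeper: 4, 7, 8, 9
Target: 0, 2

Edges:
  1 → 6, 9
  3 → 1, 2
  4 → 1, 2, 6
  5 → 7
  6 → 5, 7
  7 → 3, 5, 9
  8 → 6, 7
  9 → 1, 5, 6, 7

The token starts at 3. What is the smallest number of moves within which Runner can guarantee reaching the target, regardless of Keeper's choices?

A0 = {0, 2}
A1: add {3} — 3 (Runner) has 3→2.
A2 = A1; e.g. 1 (Runner) has no edge into A1. Fixed point.
3 enters the attractor at level 1, so Runner can force the target in 1 move from there.

1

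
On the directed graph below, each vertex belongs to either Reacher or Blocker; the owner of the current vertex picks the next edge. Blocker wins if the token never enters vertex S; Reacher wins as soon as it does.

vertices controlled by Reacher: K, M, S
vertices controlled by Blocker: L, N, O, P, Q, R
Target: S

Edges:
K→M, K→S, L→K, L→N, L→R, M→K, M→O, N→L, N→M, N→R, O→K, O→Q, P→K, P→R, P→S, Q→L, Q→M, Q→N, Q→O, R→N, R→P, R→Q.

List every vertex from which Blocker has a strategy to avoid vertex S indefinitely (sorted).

L, N, O, P, Q, R

A0 = {S}
A1: add {K} — K (Reacher) has K→S.
A2: add {M} — M (Reacher) has M→K.
A3 = A2; e.g. L (Blocker) can still go to N. Fixed point.
Reacher's attractor = {K, M, S}; Blocker avoids the target exactly from the complement.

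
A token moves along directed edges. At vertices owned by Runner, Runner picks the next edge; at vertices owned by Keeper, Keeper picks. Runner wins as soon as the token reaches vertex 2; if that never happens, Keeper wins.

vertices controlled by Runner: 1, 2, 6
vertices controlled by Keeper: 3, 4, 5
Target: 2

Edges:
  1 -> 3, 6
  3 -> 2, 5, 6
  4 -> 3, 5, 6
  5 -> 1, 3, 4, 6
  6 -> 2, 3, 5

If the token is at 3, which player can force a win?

Keeper

A0 = {2}
A1: add {6} — 6 (Runner) has 6→2.
A2: add {1} — 1 (Runner) has 1→6.
A3 = A2; e.g. 3 (Keeper) can still go to 5. Fixed point.
3 never enters the attractor, so Keeper can avoid the target forever.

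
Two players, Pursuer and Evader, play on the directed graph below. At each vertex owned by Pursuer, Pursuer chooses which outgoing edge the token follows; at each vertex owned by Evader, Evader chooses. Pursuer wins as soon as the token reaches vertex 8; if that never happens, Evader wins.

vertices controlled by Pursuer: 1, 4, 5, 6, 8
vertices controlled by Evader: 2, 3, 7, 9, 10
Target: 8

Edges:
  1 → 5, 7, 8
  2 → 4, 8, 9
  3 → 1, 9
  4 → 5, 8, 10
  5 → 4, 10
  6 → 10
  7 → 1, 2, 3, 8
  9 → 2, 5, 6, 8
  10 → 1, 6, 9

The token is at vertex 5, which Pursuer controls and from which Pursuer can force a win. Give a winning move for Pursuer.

4

A0 = {8}
A1: add {1, 4} — 1 (Pursuer) has 1→8; 4 (Pursuer) has 4→8.
A2: add {5} — 5 (Pursuer) has 5→4.
A3 = A2; e.g. 2 (Evader) can still go to 9. Fixed point.
From 5, successor 4 is in the attractor (rank 1); the other successor 10 is not.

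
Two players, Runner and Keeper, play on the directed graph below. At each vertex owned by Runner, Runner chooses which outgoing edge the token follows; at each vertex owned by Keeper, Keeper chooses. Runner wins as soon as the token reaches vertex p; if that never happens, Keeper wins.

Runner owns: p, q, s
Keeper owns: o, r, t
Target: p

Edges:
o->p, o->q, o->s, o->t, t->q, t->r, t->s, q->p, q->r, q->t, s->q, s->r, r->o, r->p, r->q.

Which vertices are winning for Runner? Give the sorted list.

A0 = {p}
A1: add {q} — q (Runner) has q→p.
A2: add {s} — s (Runner) has s→q.
A3 = A2; e.g. o (Keeper) can still go to t. Fixed point.
Runner's winning region = {p, q, s}.

p, q, s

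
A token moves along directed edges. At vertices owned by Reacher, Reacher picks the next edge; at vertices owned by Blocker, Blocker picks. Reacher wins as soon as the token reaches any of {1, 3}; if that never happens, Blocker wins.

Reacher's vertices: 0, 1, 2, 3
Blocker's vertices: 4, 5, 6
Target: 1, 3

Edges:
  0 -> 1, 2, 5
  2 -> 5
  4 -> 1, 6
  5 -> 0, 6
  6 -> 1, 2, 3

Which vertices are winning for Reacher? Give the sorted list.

A0 = {1, 3}
A1: add {0} — 0 (Reacher) has 0→1.
A2 = A1; e.g. 2 (Reacher) has no edge into A1. Fixed point.
Reacher's winning region = {0, 1, 3}.

0, 1, 3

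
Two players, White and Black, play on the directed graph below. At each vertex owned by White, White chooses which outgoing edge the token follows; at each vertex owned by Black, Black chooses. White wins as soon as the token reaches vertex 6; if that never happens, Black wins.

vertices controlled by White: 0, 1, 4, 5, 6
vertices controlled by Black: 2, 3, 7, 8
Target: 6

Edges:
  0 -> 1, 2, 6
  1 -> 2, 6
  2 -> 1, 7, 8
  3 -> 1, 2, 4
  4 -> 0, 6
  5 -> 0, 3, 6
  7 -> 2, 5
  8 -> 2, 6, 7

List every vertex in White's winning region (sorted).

0, 1, 4, 5, 6

A0 = {6}
A1: add {0, 1, 4, 5} — 0 (White) has 0→6; 1 (White) has 1→6; 4 (White) has 4→6; 5 (White) has 5→6.
A2 = A1; e.g. 2 (Black) can still go to 7. Fixed point.
White's winning region = {0, 1, 4, 5, 6}.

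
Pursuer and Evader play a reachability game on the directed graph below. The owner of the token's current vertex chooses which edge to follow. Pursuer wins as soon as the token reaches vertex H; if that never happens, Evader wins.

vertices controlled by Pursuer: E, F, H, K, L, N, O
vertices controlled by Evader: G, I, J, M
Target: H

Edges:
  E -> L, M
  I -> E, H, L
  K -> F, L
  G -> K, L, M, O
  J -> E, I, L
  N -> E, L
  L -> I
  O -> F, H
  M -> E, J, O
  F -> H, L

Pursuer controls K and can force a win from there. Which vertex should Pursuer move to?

F

A0 = {H}
A1: add {F, O} — F (Pursuer) has F→H; O (Pursuer) has O→H.
A2: add {K} — K (Pursuer) has K→F.
A3 = A2; e.g. E (Pursuer) has no edge into A2. Fixed point.
From K, successor F is in the attractor (rank 1); the other successor L is not.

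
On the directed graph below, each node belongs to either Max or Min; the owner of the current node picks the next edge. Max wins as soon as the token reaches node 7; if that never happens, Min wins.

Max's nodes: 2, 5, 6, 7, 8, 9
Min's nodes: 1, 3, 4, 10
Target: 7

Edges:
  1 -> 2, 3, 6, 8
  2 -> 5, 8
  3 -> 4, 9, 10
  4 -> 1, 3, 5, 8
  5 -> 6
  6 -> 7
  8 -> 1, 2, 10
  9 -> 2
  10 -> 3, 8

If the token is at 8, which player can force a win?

A0 = {7}
A1: add {6} — 6 (Max) has 6→7.
A2: add {5} — 5 (Max) has 5→6.
A3: add {2} — 2 (Max) has 2→5.
A4: add {8, 9} — 8 (Max) has 8→2; 9 (Max) has 9→2.
A5 = A4; e.g. 1 (Min) can still go to 3. Fixed point.
8 ∈ A4, so Max can force the target.

Max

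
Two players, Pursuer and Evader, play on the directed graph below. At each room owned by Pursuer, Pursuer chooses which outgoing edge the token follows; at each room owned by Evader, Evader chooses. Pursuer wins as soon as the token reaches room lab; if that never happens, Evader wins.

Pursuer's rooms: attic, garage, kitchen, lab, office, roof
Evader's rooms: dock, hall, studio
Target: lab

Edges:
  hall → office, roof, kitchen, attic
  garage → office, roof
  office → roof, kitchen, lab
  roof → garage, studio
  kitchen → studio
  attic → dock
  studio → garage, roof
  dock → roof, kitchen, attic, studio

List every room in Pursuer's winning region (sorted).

A0 = {lab}
A1: add {office} — office (Pursuer) has office→lab.
A2: add {garage} — garage (Pursuer) has garage→office.
A3: add {roof} — roof (Pursuer) has roof→garage.
A4: add {studio} — studio (Evader): all of {garage, roof} already in.
A5: add {kitchen} — kitchen (Pursuer) has kitchen→studio.
A6 = A5; e.g. hall (Evader) can still go to attic. Fixed point.
Pursuer's winning region = {garage, kitchen, lab, office, roof, studio}.

garage, kitchen, lab, office, roof, studio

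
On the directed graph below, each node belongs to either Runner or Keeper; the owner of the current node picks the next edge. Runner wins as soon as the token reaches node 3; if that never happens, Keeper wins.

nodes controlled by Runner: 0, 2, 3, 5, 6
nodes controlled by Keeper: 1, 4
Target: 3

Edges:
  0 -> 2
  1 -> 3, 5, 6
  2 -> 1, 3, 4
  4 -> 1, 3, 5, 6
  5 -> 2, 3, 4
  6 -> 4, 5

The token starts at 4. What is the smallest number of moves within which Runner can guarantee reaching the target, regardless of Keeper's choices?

4

A0 = {3}
A1: add {2, 5} — 2 (Runner) has 2→3; 5 (Runner) has 5→3.
A2: add {0, 6} — 0 (Runner) has 0→2; 6 (Runner) has 6→5.
A3: add {1} — 1 (Keeper): all of {3, 5, 6} already in.
A4: add {4} — 4 (Keeper): all of {1, 3, 5, 6} already in.
A4 = all vertices. Fixed point.
4 enters the attractor at level 4, so Runner can force the target in 4 moves from there.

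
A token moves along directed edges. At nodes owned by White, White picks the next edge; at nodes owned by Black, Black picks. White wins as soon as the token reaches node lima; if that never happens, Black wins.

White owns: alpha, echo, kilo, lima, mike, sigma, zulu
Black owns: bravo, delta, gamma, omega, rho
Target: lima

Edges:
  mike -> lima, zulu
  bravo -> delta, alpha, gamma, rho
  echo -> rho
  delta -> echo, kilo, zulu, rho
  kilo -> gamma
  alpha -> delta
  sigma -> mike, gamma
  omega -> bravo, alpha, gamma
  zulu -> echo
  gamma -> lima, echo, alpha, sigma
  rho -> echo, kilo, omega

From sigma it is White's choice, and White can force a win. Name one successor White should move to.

mike

A0 = {lima}
A1: add {mike} — mike (White) has mike→lima.
A2: add {sigma} — sigma (White) has sigma→mike.
A3 = A2; e.g. bravo (Black) can still go to delta. Fixed point.
From sigma, successor mike is in the attractor (rank 1); the other successor gamma is not.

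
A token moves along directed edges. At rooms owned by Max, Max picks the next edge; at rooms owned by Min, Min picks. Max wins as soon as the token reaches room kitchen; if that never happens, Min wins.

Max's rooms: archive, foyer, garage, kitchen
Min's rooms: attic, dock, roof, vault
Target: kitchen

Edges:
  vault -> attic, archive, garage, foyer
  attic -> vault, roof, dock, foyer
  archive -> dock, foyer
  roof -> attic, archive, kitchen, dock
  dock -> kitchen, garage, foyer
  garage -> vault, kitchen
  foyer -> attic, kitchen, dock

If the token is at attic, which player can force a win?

A0 = {kitchen}
A1: add {foyer, garage} — garage (Max) has garage→kitchen; foyer (Max) has foyer→kitchen.
A2: add {archive, dock} — archive (Max) has archive→foyer; dock (Min): all of {kitchen, garage, foyer} already in.
A3 = A2; e.g. vault (Min) can still go to attic. Fixed point.
attic never enters the attractor, so Min can avoid the target forever.

Min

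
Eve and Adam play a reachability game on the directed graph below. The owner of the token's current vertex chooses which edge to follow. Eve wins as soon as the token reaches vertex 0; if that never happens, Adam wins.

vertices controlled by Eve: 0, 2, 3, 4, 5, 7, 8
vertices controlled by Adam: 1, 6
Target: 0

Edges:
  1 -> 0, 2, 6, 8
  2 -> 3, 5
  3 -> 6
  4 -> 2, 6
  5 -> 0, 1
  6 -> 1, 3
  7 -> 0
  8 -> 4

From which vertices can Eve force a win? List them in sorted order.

A0 = {0}
A1: add {5, 7} — 5 (Eve) has 5→0; 7 (Eve) has 7→0.
A2: add {2} — 2 (Eve) has 2→5.
A3: add {4} — 4 (Eve) has 4→2.
A4: add {8} — 8 (Eve) has 8→4.
A5 = A4; e.g. 1 (Adam) can still go to 6. Fixed point.
Eve's winning region = {0, 2, 4, 5, 7, 8}.

0, 2, 4, 5, 7, 8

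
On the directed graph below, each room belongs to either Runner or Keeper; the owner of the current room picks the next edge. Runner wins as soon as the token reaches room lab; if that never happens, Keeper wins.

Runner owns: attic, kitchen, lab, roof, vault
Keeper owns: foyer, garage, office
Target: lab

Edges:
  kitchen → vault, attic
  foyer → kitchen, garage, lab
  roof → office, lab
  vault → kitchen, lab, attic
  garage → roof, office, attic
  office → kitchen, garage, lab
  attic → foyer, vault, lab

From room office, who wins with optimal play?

Keeper

A0 = {lab}
A1: add {attic, roof, vault} — roof (Runner) has roof→lab; vault (Runner) has vault→lab; attic (Runner) has attic→lab.
A2: add {kitchen} — kitchen (Runner) has kitchen→vault.
A3 = A2; e.g. foyer (Keeper) can still go to garage. Fixed point.
office never enters the attractor, so Keeper can avoid the target forever.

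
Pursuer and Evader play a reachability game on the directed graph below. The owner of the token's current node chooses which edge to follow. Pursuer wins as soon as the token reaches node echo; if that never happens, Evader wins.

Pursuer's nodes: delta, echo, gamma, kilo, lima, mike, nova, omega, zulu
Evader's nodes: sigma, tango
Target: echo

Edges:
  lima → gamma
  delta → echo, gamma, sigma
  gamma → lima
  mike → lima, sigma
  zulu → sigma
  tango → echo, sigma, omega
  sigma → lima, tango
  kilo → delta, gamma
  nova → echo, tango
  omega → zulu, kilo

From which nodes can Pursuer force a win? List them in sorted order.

delta, echo, kilo, nova, omega

A0 = {echo}
A1: add {delta, nova} — delta (Pursuer) has delta→echo; nova (Pursuer) has nova→echo.
A2: add {kilo} — kilo (Pursuer) has kilo→delta.
A3: add {omega} — omega (Pursuer) has omega→kilo.
A4 = A3; e.g. lima (Pursuer) has no edge into A3. Fixed point.
Pursuer's winning region = {delta, echo, kilo, nova, omega}.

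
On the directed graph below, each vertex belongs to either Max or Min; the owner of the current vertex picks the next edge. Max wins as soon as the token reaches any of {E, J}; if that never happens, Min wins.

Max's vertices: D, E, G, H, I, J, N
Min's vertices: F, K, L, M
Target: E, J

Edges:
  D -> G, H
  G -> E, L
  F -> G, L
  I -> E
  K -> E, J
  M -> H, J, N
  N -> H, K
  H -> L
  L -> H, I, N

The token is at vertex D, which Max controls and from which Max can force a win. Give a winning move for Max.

G

A0 = {E, J}
A1: add {G, I, K} — G (Max) has G→E; I (Max) has I→E; K (Min): all of {E, J} already in.
A2: add {D, N} — D (Max) has D→G; N (Max) has N→K.
A3 = A2; e.g. F (Min) can still go to L. Fixed point.
From D, successor G is in the attractor (rank 1); the other successor H is not.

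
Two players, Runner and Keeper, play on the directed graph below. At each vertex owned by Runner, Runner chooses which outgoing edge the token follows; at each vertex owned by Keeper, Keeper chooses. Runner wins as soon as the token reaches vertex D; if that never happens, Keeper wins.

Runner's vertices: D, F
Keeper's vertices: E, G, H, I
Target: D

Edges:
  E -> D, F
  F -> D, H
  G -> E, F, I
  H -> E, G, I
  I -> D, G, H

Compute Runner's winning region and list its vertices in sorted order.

A0 = {D}
A1: add {F} — F (Runner) has F→D.
A2: add {E} — E (Keeper): all of {D, F} already in.
A3 = A2; e.g. G (Keeper) can still go to I. Fixed point.
Runner's winning region = {D, E, F}.

D, E, F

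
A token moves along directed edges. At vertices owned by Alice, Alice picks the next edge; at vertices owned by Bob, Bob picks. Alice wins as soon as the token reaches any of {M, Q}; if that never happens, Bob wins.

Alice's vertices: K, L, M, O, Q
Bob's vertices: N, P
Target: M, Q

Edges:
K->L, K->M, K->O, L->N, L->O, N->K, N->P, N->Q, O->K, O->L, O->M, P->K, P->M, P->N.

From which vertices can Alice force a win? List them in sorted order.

K, L, M, O, Q

A0 = {M, Q}
A1: add {K, O} — K (Alice) has K→M; O (Alice) has O→M.
A2: add {L} — L (Alice) has L→O.
A3 = A2; e.g. N (Bob) can still go to P. Fixed point.
Alice's winning region = {K, L, M, O, Q}.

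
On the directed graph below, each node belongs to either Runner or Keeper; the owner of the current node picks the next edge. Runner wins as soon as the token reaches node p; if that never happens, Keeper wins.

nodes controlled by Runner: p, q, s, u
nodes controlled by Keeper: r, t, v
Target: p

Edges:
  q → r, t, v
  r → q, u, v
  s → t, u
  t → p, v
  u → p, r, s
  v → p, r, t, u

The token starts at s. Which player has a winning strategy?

Runner

A0 = {p}
A1: add {u} — u (Runner) has u→p.
A2: add {s} — s (Runner) has s→u.
A3 = A2; e.g. q (Runner) has no edge into A2. Fixed point.
s ∈ A2, so Runner can force the target.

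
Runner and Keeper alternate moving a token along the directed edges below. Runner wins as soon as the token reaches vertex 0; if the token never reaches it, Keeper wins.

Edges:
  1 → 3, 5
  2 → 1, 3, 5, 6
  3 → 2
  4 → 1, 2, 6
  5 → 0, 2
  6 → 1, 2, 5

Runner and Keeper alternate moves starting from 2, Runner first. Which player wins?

Track states (vertex, player-to-move).
A0 = {(0,Runner), (0,Keeper)}
A1: add {(5,Runner)}.
A2 = A1; e.g. (1,Runner) stays out. (2,Runner) never enters ⇒ Keeper avoids the target.

Keeper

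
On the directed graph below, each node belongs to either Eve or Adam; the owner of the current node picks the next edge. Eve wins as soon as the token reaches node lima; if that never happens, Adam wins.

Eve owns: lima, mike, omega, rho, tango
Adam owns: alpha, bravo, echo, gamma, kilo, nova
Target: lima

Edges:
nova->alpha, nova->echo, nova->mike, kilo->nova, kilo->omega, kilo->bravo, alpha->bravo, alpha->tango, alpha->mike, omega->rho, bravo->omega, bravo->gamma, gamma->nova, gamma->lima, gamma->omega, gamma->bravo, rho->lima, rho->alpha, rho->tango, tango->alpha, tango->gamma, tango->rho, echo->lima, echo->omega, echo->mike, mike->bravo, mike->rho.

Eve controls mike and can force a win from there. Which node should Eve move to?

rho

A0 = {lima}
A1: add {rho} — rho (Eve) has rho→lima.
A2: add {mike, omega, tango} — omega (Eve) has omega→rho; tango (Eve) has tango→rho; mike (Eve) has mike→rho.
A3: add {echo} — echo (Adam): all of {lima, omega, mike} already in.
A4 = A3; e.g. nova (Adam) can still go to alpha. Fixed point.
From mike, successor rho is in the attractor (rank 1); the other successor bravo is not.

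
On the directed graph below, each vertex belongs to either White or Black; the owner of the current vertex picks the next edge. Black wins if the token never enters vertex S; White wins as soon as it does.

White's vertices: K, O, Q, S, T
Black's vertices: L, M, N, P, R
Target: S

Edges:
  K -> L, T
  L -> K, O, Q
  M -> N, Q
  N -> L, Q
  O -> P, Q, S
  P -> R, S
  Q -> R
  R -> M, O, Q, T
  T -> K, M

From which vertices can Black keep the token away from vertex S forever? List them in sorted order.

A0 = {S}
A1: add {O} — O (White) has O→S.
A2 = A1; e.g. K (White) has no edge into A1. Fixed point.
White's attractor = {O, S}; Black avoids the target exactly from the complement.

K, L, M, N, P, Q, R, T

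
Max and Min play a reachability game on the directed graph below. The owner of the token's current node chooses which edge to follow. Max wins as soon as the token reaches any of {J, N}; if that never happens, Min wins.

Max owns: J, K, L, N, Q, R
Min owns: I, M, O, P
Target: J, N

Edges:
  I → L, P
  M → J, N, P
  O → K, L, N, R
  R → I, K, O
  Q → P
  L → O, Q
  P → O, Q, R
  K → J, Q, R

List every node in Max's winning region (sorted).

J, K, N, R

A0 = {J, N}
A1: add {K} — K (Max) has K→J.
A2: add {R} — R (Max) has R→K.
A3 = A2; e.g. I (Min) can still go to L. Fixed point.
Max's winning region = {J, K, N, R}.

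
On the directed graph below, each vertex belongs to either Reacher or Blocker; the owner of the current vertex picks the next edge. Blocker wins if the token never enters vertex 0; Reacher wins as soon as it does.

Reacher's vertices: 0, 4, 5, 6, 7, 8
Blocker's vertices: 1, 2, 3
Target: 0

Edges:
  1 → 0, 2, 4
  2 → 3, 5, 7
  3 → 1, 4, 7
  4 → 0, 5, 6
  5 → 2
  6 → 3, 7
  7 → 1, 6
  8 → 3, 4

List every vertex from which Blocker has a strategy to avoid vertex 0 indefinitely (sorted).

A0 = {0}
A1: add {4} — 4 (Reacher) has 4→0.
A2: add {8} — 8 (Reacher) has 8→4.
A3 = A2; e.g. 1 (Blocker) can still go to 2. Fixed point.
Reacher's attractor = {0, 4, 8}; Blocker avoids the target exactly from the complement.

1, 2, 3, 5, 6, 7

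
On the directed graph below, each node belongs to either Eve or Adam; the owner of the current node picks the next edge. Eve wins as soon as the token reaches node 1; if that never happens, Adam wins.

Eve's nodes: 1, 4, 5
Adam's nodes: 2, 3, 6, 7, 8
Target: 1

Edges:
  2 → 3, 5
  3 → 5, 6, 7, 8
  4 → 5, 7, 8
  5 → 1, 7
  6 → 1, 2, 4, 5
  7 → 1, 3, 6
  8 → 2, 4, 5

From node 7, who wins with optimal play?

Adam

A0 = {1}
A1: add {5} — 5 (Eve) has 5→1.
A2: add {4} — 4 (Eve) has 4→5.
A3 = A2; e.g. 2 (Adam) can still go to 3. Fixed point.
7 never enters the attractor, so Adam can avoid the target forever.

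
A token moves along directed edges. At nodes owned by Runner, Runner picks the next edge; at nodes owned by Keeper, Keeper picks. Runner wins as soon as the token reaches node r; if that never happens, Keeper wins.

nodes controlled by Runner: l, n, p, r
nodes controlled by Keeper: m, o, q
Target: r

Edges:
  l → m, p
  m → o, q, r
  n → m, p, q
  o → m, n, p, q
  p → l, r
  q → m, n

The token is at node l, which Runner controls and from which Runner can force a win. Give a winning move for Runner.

A0 = {r}
A1: add {p} — p (Runner) has p→r.
A2: add {l, n} — l (Runner) has l→p; n (Runner) has n→p.
A3 = A2; e.g. m (Keeper) can still go to o. Fixed point.
From l, successor p is in the attractor (rank 1); the other successor m is not.

p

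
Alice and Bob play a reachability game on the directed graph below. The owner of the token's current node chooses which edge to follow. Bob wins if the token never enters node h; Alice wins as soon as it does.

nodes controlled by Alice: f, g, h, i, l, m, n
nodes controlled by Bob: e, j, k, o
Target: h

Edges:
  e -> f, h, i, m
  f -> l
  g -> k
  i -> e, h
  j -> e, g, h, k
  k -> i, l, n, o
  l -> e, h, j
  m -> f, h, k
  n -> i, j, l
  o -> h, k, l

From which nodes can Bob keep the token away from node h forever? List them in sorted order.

g, j, k, o

A0 = {h}
A1: add {i, l, m} — i (Alice) has i→h; l (Alice) has l→h; m (Alice) has m→h.
A2: add {f, n} — f (Alice) has f→l; n (Alice) has n→i.
A3: add {e} — e (Bob): all of {f, h, i, m} already in.
A4 = A3; e.g. g (Alice) has no edge into A3. Fixed point.
Alice's attractor = {e, f, h, i, l, m, n}; Bob avoids the target exactly from the complement.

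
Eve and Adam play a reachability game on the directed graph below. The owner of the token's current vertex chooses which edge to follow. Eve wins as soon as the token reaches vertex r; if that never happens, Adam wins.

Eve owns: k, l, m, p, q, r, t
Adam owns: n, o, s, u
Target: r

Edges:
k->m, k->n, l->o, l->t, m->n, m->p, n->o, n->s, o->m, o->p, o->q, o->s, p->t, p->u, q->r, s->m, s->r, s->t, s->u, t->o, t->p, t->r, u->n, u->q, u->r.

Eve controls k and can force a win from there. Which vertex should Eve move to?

m

A0 = {r}
A1: add {q, t} — q (Eve) has q→r; t (Eve) has t→r.
A2: add {l, p} — l (Eve) has l→t; p (Eve) has p→t.
A3: add {m} — m (Eve) has m→p.
A4: add {k} — k (Eve) has k→m.
A5 = A4; e.g. n (Adam) can still go to o. Fixed point.
From k, successor m is in the attractor (rank 3); the other successor n is not.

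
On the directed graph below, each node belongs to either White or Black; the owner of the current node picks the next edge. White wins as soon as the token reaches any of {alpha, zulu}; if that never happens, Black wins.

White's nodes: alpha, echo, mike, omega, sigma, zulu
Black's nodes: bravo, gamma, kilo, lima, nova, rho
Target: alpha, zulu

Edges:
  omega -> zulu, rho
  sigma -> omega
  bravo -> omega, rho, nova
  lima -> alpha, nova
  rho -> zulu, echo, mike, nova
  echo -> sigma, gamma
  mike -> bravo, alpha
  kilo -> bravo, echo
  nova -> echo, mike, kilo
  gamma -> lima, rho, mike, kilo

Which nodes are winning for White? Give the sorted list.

A0 = {alpha, zulu}
A1: add {mike, omega} — omega (White) has omega→zulu; mike (White) has mike→alpha.
A2: add {sigma} — sigma (White) has sigma→omega.
A3: add {echo} — echo (White) has echo→sigma.
A4 = A3; e.g. bravo (Black) can still go to rho. Fixed point.
White's winning region = {alpha, echo, mike, omega, sigma, zulu}.

alpha, echo, mike, omega, sigma, zulu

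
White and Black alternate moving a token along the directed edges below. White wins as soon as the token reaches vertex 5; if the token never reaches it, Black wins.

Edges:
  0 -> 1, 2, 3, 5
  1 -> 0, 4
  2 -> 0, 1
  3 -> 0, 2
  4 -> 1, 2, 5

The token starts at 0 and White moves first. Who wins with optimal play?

Track states (vertex, player-to-move).
A0 = {(5,White), (5,Black)}
A1: add {(0,White), (4,White)}.
(0,White) ∈ A1 ⇒ White forces the target.

White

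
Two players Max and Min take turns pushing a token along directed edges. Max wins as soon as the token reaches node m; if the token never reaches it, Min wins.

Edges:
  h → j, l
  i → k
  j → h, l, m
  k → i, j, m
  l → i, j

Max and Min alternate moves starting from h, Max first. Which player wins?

Track states (vertex, player-to-move).
A0 = {(m,Max), (m,Min)}
A1: add {(j,Max), (k,Max)}.
A2: add {(i,Min)}.
A3: add {(l,Max)}.
A4: add {(h,Min)}.
A5 = A4; e.g. (h,Max) stays out. (h,Max) never enters ⇒ Min avoids the target.

Min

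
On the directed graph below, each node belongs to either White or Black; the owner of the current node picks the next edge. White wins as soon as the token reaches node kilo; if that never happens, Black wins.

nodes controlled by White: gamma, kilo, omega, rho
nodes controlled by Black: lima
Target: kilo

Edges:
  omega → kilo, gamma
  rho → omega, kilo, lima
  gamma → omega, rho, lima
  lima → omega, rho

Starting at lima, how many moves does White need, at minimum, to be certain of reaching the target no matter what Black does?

A0 = {kilo}
A1: add {omega, rho} — omega (White) has omega→kilo; rho (White) has rho→kilo.
A2: add {gamma, lima} — gamma (White) has gamma→omega; lima (Black): all of {omega, rho} already in.
A2 = all vertices. Fixed point.
lima enters the attractor at level 2, so White can force the target in 2 moves from there.

2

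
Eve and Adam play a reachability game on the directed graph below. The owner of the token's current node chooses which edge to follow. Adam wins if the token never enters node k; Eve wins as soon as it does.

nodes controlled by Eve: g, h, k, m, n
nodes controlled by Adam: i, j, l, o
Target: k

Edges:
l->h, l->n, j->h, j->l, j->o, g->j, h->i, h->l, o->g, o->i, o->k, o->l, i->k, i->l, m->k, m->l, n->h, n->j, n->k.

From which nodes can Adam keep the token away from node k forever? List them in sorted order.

g, h, i, j, l, o

A0 = {k}
A1: add {m, n} — m (Eve) has m→k; n (Eve) has n→k.
A2 = A1; e.g. g (Eve) has no edge into A1. Fixed point.
Eve's attractor = {k, m, n}; Adam avoids the target exactly from the complement.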